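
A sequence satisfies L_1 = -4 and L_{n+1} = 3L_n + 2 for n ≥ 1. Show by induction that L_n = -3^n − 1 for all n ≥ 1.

Base case: L_1 = -4, and -3^1 − 1 = -3 − 1 = -4.
Assume L_j = -3^j − 1 for some j ≥ 1.
Then L_{j+1} = 3L_j + 2 = 3·(-3^j − 1) + 2 = -3^{j+1} − 3 + 2 = -3^{j+1} − 1.
This completes the inductive step, so L_n = -3^n − 1 for all n ≥ 1.

L_n = -3^n − 1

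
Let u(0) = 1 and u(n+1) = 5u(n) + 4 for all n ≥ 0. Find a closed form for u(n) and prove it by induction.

Claim: u(n) = 2·5^n − 1.

Base case: u(0) = 1, and 2·5^0 − 1 = 2 − 1 = 1.
Assume u(j) = 2·5^j − 1 for some j ≥ 0.
Then u(j+1) = 5u(j) + 4 = 5·(2·5^j − 1) + 4 = 10·5^j − 5 + 4 = 2·5^{j+1} − 1.
Hence u(n) = 2·5^n − 1 for every n ≥ 0, by induction.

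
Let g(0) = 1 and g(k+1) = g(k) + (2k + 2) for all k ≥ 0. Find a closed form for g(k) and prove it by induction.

Claim: g(k) = k^2 + k + 1.

Base case: g(0) = 1, and 0^2 + 0 + 1 = 1.
Assume g(m) = m^2 + m + 1.
Then g(m+1) = g(m) + (2m + 2) = (m^2 + m + 1) + (2m + 2) = m^2 + 3m + 3,
and (m+1)^2 + (m+1) + 1 = m^2 + 3m + 3.
This completes the inductive step, so g(k) = k^2 + k + 1 for all k ≥ 0.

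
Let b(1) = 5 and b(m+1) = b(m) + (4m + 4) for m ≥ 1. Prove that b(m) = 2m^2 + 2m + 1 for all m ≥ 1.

Base case: b(1) = 5, and 2·1^2 + 2·1 + 1 = 5.
Assume b(j) = 2j^2 + 2j + 1.
Then b(j+1) = b(j) + (4j + 4) = (2j^2 + 2j + 1) + (4j + 4) = 2j^2 + 6j + 5,
and 2·(j+1)^2 + 2·(j+1) + 1 = 2j^2 + 6j + 5.
By induction, b(m) = 2m^2 + 2m + 1 for all m ≥ 1.

b(m) = 2m^2 + 2m + 1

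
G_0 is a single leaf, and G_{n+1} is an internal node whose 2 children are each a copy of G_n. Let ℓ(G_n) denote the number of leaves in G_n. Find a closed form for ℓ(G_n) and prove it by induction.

Claim: ℓ(G_n) = 2^n.

Base case: ℓ(G_0) = 1, and 2^0 = 1.
Assume ℓ(G_j) = 2^j.
Then ℓ(G_{j+1}) = 2·ℓ(G_j) = 2·2^j = 2^{j+1}.
By induction, ℓ(G_n) = 2^n for all n ≥ 0.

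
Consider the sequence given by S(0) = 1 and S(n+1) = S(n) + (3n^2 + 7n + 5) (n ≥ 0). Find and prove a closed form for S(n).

Claim: S(n) = n^3 + 2n^2 + 2n + 1.

Base case: S(0) = 1, and 0^3 + 2·0^2 + 2·0 + 1 = 1.
Assume S(m) = m^3 + 2m^2 + 2m + 1.
Then S(m+1) = S(m) + (3m^2 + 7m + 5) = (m^3 + 2m^2 + 2m + 1) + (3m^2 + 7m + 5) = m^3 + 5m^2 + 9m + 6,
and (m+1)^3 + 2·(m+1)^2 + 2·(m+1) + 1 = m^3 + 5m^2 + 9m + 6.
By induction, S(n) = n^3 + 2n^2 + 2n + 1 for all n ≥ 0.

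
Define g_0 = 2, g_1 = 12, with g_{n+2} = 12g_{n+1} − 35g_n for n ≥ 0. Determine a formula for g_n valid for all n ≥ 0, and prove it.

Claim: g_n = 5^n + 7^n.

Base cases: g_0 = 2 and 5^0 + 7^0 = 2; g_1 = 12 and 5^1 + 7^1 = 12.
Assume g_i = 5^i + 7^i for all 0 ≤ i ≤ j, where j ≥ 1.
Then g_{j+1} = 12g_j − 35g_{j−1} = 12·(5^j + 7^j) − 35·(5^{j−1} + 7^{j−1}) = (12·5 − 35)5^{j−1} + (12·7 − 35)7^{j−1} = 25·5^{j−1} + 49·7^{j−1} = 5^{j+1} + 7^{j+1}.
Hence g_n = 5^n + 7^n for every n ≥ 0, by strong induction.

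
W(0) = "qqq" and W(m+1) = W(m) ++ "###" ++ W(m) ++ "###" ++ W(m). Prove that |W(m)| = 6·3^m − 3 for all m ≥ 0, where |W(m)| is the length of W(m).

Base case: |W(0)| = 3, and 6·3^0 − 3 = 3.
Assume |W(r)| = 6·3^r − 3.
Then |W(r+1)| = 3|W(r)| + 6 = 3(6·3^r − 3) + 6 = 6·3^{r+1} − 9 + 6 = 6·3^{r+1} − 3.
Hence |W(m)| = 6·3^m − 3 for every m ≥ 0, by induction.

|W(m)| = 6·3^m − 3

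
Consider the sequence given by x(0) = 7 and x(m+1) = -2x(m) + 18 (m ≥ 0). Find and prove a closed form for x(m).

Claim: x(m) = (-2)^m + 6.

Base case: x(0) = 7, and (-2)^0 + 6 = 1 + 6 = 7.
Assume x(j) = (-2)^j + 6 for some j ≥ 0.
Then x(j+1) = -2x(j) + 18 = -2·((-2)^j + 6) + 18 = -2·(-2)^j − 12 + 18 = (-2)^{j+1} + 6.
So the formula holds for j+1, and by induction x(m) = (-2)^m + 6 for all m ≥ 0.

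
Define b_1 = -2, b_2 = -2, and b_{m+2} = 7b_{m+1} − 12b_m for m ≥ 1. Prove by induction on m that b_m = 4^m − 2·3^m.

Base cases: b_1 = -2 and 4^1 − 2·3^1 = -2; b_2 = -2 and 4^2 − 2·3^2 = -2.
Assume b_j = 4^j − 2·3^j for all 1 ≤ j ≤ r, where r ≥ 2.
Then b_{r+1} = 7b_r − 12b_{r−1} = 7·(4^r − 2·3^r) − 12·(4^{r−1} − 2·3^{r−1}) = (7·4 − 12)4^{r−1} − 2·(7·3 − 12)3^{r−1} = 16·4^{r−1} − 18·3^{r−1} = 4^{r+1} − 2·3^{r+1}.
By strong induction, b_m = 4^m − 2·3^m for all m ≥ 1.

b_m = 4^m − 2·3^m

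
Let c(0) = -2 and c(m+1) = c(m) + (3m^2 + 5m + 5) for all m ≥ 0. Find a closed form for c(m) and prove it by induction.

Claim: c(m) = m^3 + m^2 + 3m − 2.

Base case: c(0) = -2, and 0^3 + 0^2 + 3·0 − 2 = -2.
Assume c(k) = k^3 + k^2 + 3k − 2.
Then c(k+1) = c(k) + (3k^2 + 5k + 5) = (k^3 + k^2 + 3k − 2) + (3k^2 + 5k + 5) = k^3 + 4k^2 + 8k + 3,
and (k+1)^3 + (k+1)^2 + 3·(k+1) − 2 = k^3 + 4k^2 + 8k + 3.
By induction, c(m) = m^3 + m^2 + 3m − 2 for all m ≥ 0.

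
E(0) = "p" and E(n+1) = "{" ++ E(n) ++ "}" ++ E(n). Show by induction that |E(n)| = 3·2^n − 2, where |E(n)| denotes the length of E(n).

Base case: |E(0)| = 1, and 3·2^0 − 2 = 1.
Assume |E(k)| = 3·2^k − 2.
Then |E(k+1)| = 1 + |E(k)| + 1 + |E(k)| = 2|E(k)| + 2 = 2(3·2^k − 2) + 2 = 3·2^{k+1} − 4 + 2 = 3·2^{k+1} − 2.
Hence |E(n)| = 3·2^n − 2 for every n ≥ 0, by induction.

|E(n)| = 3·2^n − 2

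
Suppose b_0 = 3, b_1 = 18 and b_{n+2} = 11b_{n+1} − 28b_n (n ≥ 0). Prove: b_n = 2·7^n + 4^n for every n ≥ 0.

Base cases: b_0 = 3 and 2·7^0 + 4^0 = 3; b_1 = 18 and 2·7^1 + 4^1 = 18.
Assume b_j = 2·7^j + 4^j for all 0 ≤ j ≤ k, where k ≥ 1.
Then b_{k+1} = 11b_k − 28b_{k−1} = 11·(2·7^k + 4^k) − 28·(2·7^{k−1} + 4^{k−1}) = 2·(11·7 − 28)7^{k−1} + (11·4 − 28)4^{k−1} = 98·7^{k−1} + 16·4^{k−1} = 2·7^{k+1} + 4^{k+1}.
Hence b_n = 2·7^n + 4^n for every n ≥ 0, by strong induction.

b_n = 2·7^n + 4^n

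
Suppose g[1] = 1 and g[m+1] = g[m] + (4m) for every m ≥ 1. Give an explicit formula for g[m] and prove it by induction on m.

Claim: g[m] = 2m^2 − 2m + 1.

Base case: g[1] = 1, and 2·1^2 − 2·1 + 1 = 1.
Assume g[j] = 2j^2 − 2j + 1.
Then g[j+1] = g[j] + (4j) = (2j^2 − 2j + 1) + (4j) = 2j^2 + 2j + 1,
and 2·(j+1)^2 − 2·(j+1) + 1 = 2j^2 + 2j + 1.
This completes the inductive step, so g[m] = 2m^2 − 2m + 1 for all m ≥ 1.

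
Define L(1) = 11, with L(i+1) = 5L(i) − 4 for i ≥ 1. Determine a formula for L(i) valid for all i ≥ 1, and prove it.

Claim: L(i) = 2·5^i + 1.

Base case: L(1) = 11, and 2·5^1 + 1 = 10 + 1 = 11.
Assume L(k) = 2·5^k + 1 for some k ≥ 1.
Then L(k+1) = 5L(k) − 4 = 5·(2·5^k + 1) − 4 = 10·5^k + 5 − 4 = 2·5^{k+1} + 1.
This completes the inductive step, so L(i) = 2·5^i + 1 for all i ≥ 1.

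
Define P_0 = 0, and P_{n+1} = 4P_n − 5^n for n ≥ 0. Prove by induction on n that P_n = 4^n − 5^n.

Base case: P_0 = 0, and 4^0 − 5^0 = 1 − 1 = 0.
Assume P_j = 4^j − 5^j for some j ≥ 0.
Then P_{j+1} = 4P_j − 5^j = 4·(4^j − 5^j) − 5^j = 4^{j+1} − 4·5^j − 5^j = 4^{j+1} − 5·5^j = 4^{j+1} − 5^{j+1}.
By induction, P_n = 4^n − 5^n for all n ≥ 0.

P_n = 4^n − 5^n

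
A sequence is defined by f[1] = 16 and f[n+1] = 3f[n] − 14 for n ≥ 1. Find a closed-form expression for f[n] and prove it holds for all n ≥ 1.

Claim: f[n] = 3^{n+1} + 7.

Base case: f[1] = 16, and 3^{1+1} + 7 = 9 + 7 = 16.
Assume f[j] = 3^{j+1} + 7 for some j ≥ 1.
Then f[j+1] = 3f[j] − 14 = 3·(3^{j+1} + 7) − 14 = 3^{j+2} + 21 − 14 = 3^{j+2} + 7.
Hence f[n] = 3^{n+1} + 7 for every n ≥ 1, by induction.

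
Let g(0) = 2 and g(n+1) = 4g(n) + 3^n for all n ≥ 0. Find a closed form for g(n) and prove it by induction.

Claim: g(n) = 3·4^n − 3^n.

Base case: g(0) = 2, and 3·4^0 − 3^0 = 3 − 1 = 2.
Assume g(m) = 3·4^m − 3^m for some m ≥ 0.
Then g(m+1) = 4g(m) + 3^m = 4·(3·4^m − 3^m) + 3^m = 3·4^{m+1} − 4·3^m + 3^m = 3·4^{m+1} − 3·3^m = 3·4^{m+1} − 3^{m+1}.
Hence g(n) = 3·4^n − 3^n for every n ≥ 0, by induction.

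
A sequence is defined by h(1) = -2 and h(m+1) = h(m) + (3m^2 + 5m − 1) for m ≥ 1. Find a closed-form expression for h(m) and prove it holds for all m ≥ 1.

Claim: h(m) = m^3 + m^2 − 3m − 1.

Base case: h(1) = -2, and 1^3 + 1^2 − 3·1 − 1 = -2.
Assume h(j) = j^3 + j^2 − 3j − 1.
Then h(j+1) = h(j) + (3j^2 + 5j − 1) = (j^3 + j^2 − 3j − 1) + (3j^2 + 5j − 1) = j^3 + 4j^2 + 2j − 2,
and (j+1)^3 + (j+1)^2 − 3·(j+1) − 1 = j^3 + 4j^2 + 2j − 2.
By induction, h(m) = m^3 + m^2 − 3m − 1 for all m ≥ 1.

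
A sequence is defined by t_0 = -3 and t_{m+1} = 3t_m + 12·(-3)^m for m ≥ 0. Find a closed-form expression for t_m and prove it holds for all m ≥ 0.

Claim: t_m = -3^m − 2·(-3)^m.

Base case: t_0 = -3, and -3^0 − 2·(-3)^0 = -1 − 2 = -3.
Assume t_r = -3^r − 2·(-3)^r for some r ≥ 0.
Then t_{r+1} = 3t_r + 12·(-3)^r = 3·(-3^r − 2·(-3)^r) + 12·(-3)^r = -3^{r+1} − 6·(-3)^r + 12·(-3)^r = -3^{r+1} + 6·(-3)^r = -3^{r+1} − 2·(-3)^{r+1}.
Hence t_m = -3^m − 2·(-3)^m for every m ≥ 0, by induction.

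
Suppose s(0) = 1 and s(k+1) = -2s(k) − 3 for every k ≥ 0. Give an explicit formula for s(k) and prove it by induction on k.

Claim: s(k) = 2·(-2)^k − 1.

Base case: s(0) = 1, and 2·(-2)^0 − 1 = 2 − 1 = 1.
Assume s(j) = 2·(-2)^j − 1 for some j ≥ 0.
Then s(j+1) = -2s(j) − 3 = -2·(2·(-2)^j − 1) − 3 = -4·(-2)^j + 2 − 3 = 2·(-2)^{j+1} − 1.
Hence s(k) = 2·(-2)^k − 1 for every k ≥ 0, by induction.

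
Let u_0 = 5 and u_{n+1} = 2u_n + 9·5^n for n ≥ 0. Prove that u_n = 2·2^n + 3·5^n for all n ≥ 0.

Base case: u_0 = 5, and 2·2^0 + 3·5^0 = 2 + 3 = 5.
Assume u_m = 2·2^m + 3·5^m for some m ≥ 0.
Then u_{m+1} = 2u_m + 9·5^m = 2·(2·2^m + 3·5^m) + 9·5^m = 2·2^{m+1} + 6·5^m + 9·5^m = 2·2^{m+1} + 15·5^m = 2·2^{m+1} + 3·5^{m+1}.
This completes the inductive step, so u_n = 2·2^n + 3·5^n for all n ≥ 0.

u_n = 2·2^n + 3·5^n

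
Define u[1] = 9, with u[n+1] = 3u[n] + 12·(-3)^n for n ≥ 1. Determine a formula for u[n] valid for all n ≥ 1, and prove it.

Claim: u[n] = 3^n − 2·(-3)^n.

Base case: u[1] = 9, and 3^1 − 2·(-3)^1 = 3 + 6 = 9.
Assume u[j] = 3^j − 2·(-3)^j for some j ≥ 1.
Then u[j+1] = 3u[j] + 12·(-3)^j = 3·(3^j − 2·(-3)^j) + 12·(-3)^j = 3^{j+1} − 6·(-3)^j + 12·(-3)^j = 3^{j+1} + 6·(-3)^j = 3^{j+1} − 2·(-3)^{j+1}.
So the formula holds for j+1, and by induction u[n] = 3^n − 2·(-3)^n for all n ≥ 1.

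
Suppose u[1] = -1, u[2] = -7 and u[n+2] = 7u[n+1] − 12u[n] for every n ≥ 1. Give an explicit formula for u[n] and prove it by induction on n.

Claim: u[n] = -4^n + 3^n.

Base cases: u[1] = -1 and -4^1 + 3^1 = -1; u[2] = -7 and -4^2 + 3^2 = -7.
Assume u[j] = -4^j + 3^j for all 1 ≤ j ≤ r, where r ≥ 2.
Then u[r+1] = 7u[r] − 12u[r−1] = 7·(-4^r + 3^r) − 12·(-4^{r−1} + 3^{r−1}) = -(7·4 − 12)4^{r−1} + (7·3 − 12)3^{r−1} = -16·4^{r−1} + 9·3^{r−1} = -4^{r+1} + 3^{r+1}.
This completes the inductive step, so u[n] = -4^n + 3^n for all n ≥ 1.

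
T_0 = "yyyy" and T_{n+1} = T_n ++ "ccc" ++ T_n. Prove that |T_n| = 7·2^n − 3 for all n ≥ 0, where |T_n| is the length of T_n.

Base case: |T_0| = 4, and 7·2^0 − 3 = 4.
Assume |T_j| = 7·2^j − 3.
Then |T_{j+1}| = |T_j| + 3 + |T_j| = 2|T_j| + 3 = 2(7·2^j − 3) + 3 = 7·2^{j+1} − 6 + 3 = 7·2^{j+1} − 3.
By induction, |T_n| = 7·2^n − 3 for all n ≥ 0.

|T_n| = 7·2^n − 3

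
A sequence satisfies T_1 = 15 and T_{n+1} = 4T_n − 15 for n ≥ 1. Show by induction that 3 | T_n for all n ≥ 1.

Base case: T_1 = 15 = 3·5, so 3 | T_1.
Assume 3 | T_r, so T_r = 3t for some integer t.
Then T_{r+1} = 4T_r − 15 = 4·(3t) − 15 = 3(4t − 5), so 3 | T_{r+1}.
By induction, 3 | T_n for all n ≥ 1.

3 | T_n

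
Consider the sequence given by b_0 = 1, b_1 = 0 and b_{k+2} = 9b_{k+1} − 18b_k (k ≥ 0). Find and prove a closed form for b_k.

Claim: b_k = 2·3^k − 6^k.

Base cases: b_0 = 1 and 2·3^0 − 6^0 = 1; b_1 = 0 and 2·3^1 − 6^1 = 0.
Assume b_j = 2·3^j − 6^j for all 0 ≤ j ≤ r, where r ≥ 1.
Then b_{r+1} = 9b_r − 18b_{r−1} = 9·(2·3^r − 6^r) − 18·(2·3^{r−1} − 6^{r−1}) = 2·(9·3 − 18)3^{r−1} − (9·6 − 18)6^{r−1} = 18·3^{r−1} − 36·6^{r−1} = 2·3^{r+1} − 6^{r+1}.
Hence b_k = 2·3^k − 6^k for every k ≥ 0, by strong induction.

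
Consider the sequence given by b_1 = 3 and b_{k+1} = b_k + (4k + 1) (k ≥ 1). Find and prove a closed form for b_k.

Claim: b_k = 2k^2 − k + 2.

Base case: b_1 = 3, and 2·1^2 − 1 + 2 = 3.
Assume b_m = 2m^2 − m + 2.
Then b_{m+1} = b_m + (4m + 1) = (2m^2 − m + 2) + (4m + 1) = 2m^2 + 3m + 3,
and 2·(m+1)^2 − (m+1) + 2 = 2m^2 + 3m + 3.
Hence b_k = 2k^2 − k + 2 for every k ≥ 1, by induction.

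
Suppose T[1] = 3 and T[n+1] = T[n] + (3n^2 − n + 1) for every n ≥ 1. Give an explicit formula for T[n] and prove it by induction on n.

Claim: T[n] = n^3 − 2n^2 + 2n + 2.

Base case: T[1] = 3, and 1^3 − 2·1^2 + 2·1 + 2 = 3.
Assume T[m] = m^3 − 2m^2 + 2m + 2.
Then T[m+1] = T[m] + (3m^2 − m + 1) = (m^3 − 2m^2 + 2m + 2) + (3m^2 − m + 1) = m^3 + m^2 + m + 3,
and (m+1)^3 − 2·(m+1)^2 + 2·(m+1) + 2 = m^3 + m^2 + m + 3.
Hence T[n] = n^3 − 2n^2 + 2n + 2 for every n ≥ 1, by induction.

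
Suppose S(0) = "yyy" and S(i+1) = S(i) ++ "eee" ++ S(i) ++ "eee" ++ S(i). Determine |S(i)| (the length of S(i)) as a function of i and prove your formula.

Claim: |S(i)| = 6·3^i − 3.

Base case: |S(0)| = 3, and 6·3^0 − 3 = 3.
Assume |S(k)| = 6·3^k − 3.
Then |S(k+1)| = 3|S(k)| + 6 = 3(6·3^k − 3) + 6 = 6·3^{k+1} − 9 + 6 = 6·3^{k+1} − 3.
So the formula holds for k+1, and by induction |S(i)| = 6·3^i − 3 for all i ≥ 0.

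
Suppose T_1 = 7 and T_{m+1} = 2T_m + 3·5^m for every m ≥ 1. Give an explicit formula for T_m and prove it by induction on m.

Claim: T_m = 2^m + 5^m.

Base case: T_1 = 7, and 2^1 + 5^1 = 2 + 5 = 7.
Assume T_j = 2^j + 5^j for some j ≥ 1.
Then T_{j+1} = 2T_j + 3·5^j = 2·(2^j + 5^j) + 3·5^j = 2^{j+1} + 2·5^j + 3·5^j = 2^{j+1} + 5·5^j = 2^{j+1} + 5^{j+1}.
So the formula holds for j+1, and by induction T_m = 2^m + 5^m for all m ≥ 1.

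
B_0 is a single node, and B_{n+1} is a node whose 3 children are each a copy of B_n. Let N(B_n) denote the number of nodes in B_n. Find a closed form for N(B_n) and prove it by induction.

Claim: N(B_n) = (3^{n+1} − 1)/2.

Base case: N(B_0) = 1, and (3^{0+1} − 1)/2 = 1.
Assume N(B_m) = (3^{m+1} − 1)/2.
Then N(B_{m+1}) = 1 + 3N(B_m) = 1 + 3·(3^{m+1} − 1)/2 = 1 + (3^{m+2} − 3)/2 = (2 + 3^{m+2} − 3)/2 = (3^{m+2} − 1)/2.
By induction, N(B_n) = (3^{n+1} − 1)/2 for all n ≥ 0.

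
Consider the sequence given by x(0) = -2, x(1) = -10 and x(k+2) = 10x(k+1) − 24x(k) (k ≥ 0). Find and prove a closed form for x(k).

Claim: x(k) = -6^k − 4^k.

Base cases: x(0) = -2 and -6^0 − 4^0 = -2; x(1) = -10 and -6^1 − 4^1 = -10.
Assume x(j) = -6^j − 4^j for all 0 ≤ j ≤ m, where m ≥ 1.
Then x(m+1) = 10x(m) − 24x(m−1) = 10·(-6^m − 4^m) − 24·(-6^{m−1} − 4^{m−1}) = -(10·6 − 24)6^{m−1} − (10·4 − 24)4^{m−1} = -36·6^{m−1} − 16·4^{m−1} = -6^{m+1} − 4^{m+1}.
By strong induction, x(k) = -6^k − 4^k for all k ≥ 0.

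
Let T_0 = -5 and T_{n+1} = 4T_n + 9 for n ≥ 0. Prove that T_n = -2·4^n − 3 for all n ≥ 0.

Base case: T_0 = -5, and -2·4^0 − 3 = -2 − 3 = -5.
Assume T_r = -2·4^r − 3 for some r ≥ 0.
Then T_{r+1} = 4T_r + 9 = 4·(-2·4^r − 3) + 9 = -8·4^r − 12 + 9 = -2·4^{r+1} − 3.
Hence T_n = -2·4^n − 3 for every n ≥ 0, by induction.

T_n = -2·4^n − 3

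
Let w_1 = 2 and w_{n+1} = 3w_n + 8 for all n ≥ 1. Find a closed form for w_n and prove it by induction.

Claim: w_n = 2·3^n − 4.

Base case: w_1 = 2, and 2·3^1 − 4 = 6 − 4 = 2.
Assume w_m = 2·3^m − 4 for some m ≥ 1.
Then w_{m+1} = 3w_m + 8 = 3·(2·3^m − 4) + 8 = 6·3^m − 12 + 8 = 2·3^{m+1} − 4.
This completes the inductive step, so w_n = 2·3^n − 4 for all n ≥ 1.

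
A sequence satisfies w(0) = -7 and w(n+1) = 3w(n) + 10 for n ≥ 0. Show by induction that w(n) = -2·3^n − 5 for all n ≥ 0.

Base case: w(0) = -7, and -2·3^0 − 5 = -2 − 5 = -7.
Assume w(k) = -2·3^k − 5 for some k ≥ 0.
Then w(k+1) = 3w(k) + 10 = 3·(-2·3^k − 5) + 10 = -6·3^k − 15 + 10 = -2·3^{k+1} − 5.
By induction, w(n) = -2·3^n − 5 for all n ≥ 0.

w(n) = -2·3^n − 5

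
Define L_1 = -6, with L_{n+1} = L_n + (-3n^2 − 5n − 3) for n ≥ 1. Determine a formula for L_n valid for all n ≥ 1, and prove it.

Claim: L_n = -n^3 − n^2 − n − 3.

Base case: L_1 = -6, and -1^3 − 1^2 − 1 − 3 = -6.
Assume L_m = -m^3 − m^2 − m − 3.
Then L_{m+1} = L_m + (-3m^2 − 5m − 3) = (-m^3 − m^2 − m − 3) + (-3m^2 − 5m − 3) = -m^3 − 4m^2 − 6m − 6,
and -(m+1)^3 − (m+1)^2 − (m+1) − 3 = -m^3 − 4m^2 − 6m − 6.
By induction, L_n = -n^3 − n^2 − n − 3 for all n ≥ 1.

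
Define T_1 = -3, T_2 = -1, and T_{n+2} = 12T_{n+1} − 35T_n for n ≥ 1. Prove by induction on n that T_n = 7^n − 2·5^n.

Base cases: T_1 = -3 and 7^1 − 2·5^1 = -3; T_2 = -1 and 7^2 − 2·5^2 = -1.
Assume T_j = 7^j − 2·5^j for all 1 ≤ j ≤ k, where k ≥ 2.
Then T_{k+1} = 12T_k − 35T_{k−1} = 12·(7^k − 2·5^k) − 35·(7^{k−1} − 2·5^{k−1}) = (12·7 − 35)7^{k−1} − 2·(12·5 − 35)5^{k−1} = 49·7^{k−1} − 50·5^{k−1} = 7^{k+1} − 2·5^{k+1}.
By strong induction, T_n = 7^n − 2·5^n for all n ≥ 1.

T_n = 7^n − 2·5^n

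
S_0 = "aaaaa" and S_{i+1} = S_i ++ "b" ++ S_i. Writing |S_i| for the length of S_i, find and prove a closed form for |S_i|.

Claim: |S_i| = 6·2^i − 1.

Base case: |S_0| = 5, and 6·2^0 − 1 = 5.
Assume |S_k| = 6·2^k − 1.
Then |S_{k+1}| = |S_k| + 1 + |S_k| = 2|S_k| + 1 = 2(6·2^k − 1) + 1 = 6·2^{k+1} − 2 + 1 = 6·2^{k+1} − 1.
By induction, |S_i| = 6·2^i − 1 for all i ≥ 0.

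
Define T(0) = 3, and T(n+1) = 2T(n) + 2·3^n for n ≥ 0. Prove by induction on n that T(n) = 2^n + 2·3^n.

Base case: T(0) = 3, and 2^0 + 2·3^0 = 1 + 2 = 3.
Assume T(k) = 2^k + 2·3^k for some k ≥ 0.
Then T(k+1) = 2T(k) + 2·3^k = 2·(2^k + 2·3^k) + 2·3^k = 2^{k+1} + 4·3^k + 2·3^k = 2^{k+1} + 6·3^k = 2^{k+1} + 2·3^{k+1}.
This completes the inductive step, so T(n) = 2^n + 2·3^n for all n ≥ 0.

T(n) = 2^n + 2·3^n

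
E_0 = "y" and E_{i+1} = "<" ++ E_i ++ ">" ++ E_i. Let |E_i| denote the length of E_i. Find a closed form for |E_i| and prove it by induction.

Claim: |E_i| = 3·2^i − 2.

Base case: |E_0| = 1, and 3·2^0 − 2 = 1.
Assume |E_r| = 3·2^r − 2.
Then |E_{r+1}| = 1 + |E_r| + 1 + |E_r| = 2|E_r| + 2 = 2(3·2^r − 2) + 2 = 3·2^{r+1} − 4 + 2 = 3·2^{r+1} − 2.
So the formula holds for r+1, and by induction |E_i| = 3·2^i − 2 for all i ≥ 0.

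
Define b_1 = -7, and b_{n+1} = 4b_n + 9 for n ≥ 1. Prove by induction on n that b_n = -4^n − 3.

Base case: b_1 = -7, and -4^1 − 3 = -4 − 3 = -7.
Assume b_j = -4^j − 3 for some j ≥ 1.
Then b_{j+1} = 4b_j + 9 = 4·(-4^j − 3) + 9 = -4^{j+1} − 12 + 9 = -4^{j+1} − 3.
Hence b_n = -4^n − 3 for every n ≥ 1, by induction.

b_n = -4^n − 3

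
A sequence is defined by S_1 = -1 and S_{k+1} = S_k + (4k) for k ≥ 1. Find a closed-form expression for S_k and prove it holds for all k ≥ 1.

Claim: S_k = 2k^2 − 2k − 1.

Base case: S_1 = -1, and 2·1^2 − 2·1 − 1 = -1.
Assume S_m = 2m^2 − 2m − 1.
Then S_{m+1} = S_m + (4m) = (2m^2 − 2m − 1) + (4m) = 2m^2 + 2m − 1,
and 2·(m+1)^2 − 2·(m+1) − 1 = 2m^2 + 2m − 1.
By induction, S_k = 2k^2 − 2k − 1 for all k ≥ 1.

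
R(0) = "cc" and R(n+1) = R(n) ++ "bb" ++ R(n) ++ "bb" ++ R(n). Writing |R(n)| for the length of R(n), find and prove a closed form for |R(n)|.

Claim: |R(n)| = 4·3^n − 2.

Base case: |R(0)| = 2, and 4·3^0 − 2 = 2.
Assume |R(j)| = 4·3^j − 2.
Then |R(j+1)| = 3|R(j)| + 4 = 3(4·3^j − 2) + 4 = 4·3^{j+1} − 6 + 4 = 4·3^{j+1} − 2.
By induction, |R(n)| = 4·3^n − 2 for all n ≥ 0.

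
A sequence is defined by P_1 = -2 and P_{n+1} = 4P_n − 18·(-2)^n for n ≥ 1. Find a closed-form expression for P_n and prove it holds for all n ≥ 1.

Claim: P_n = 4^n + 3·(-2)^n.

Base case: P_1 = -2, and 4^1 + 3·(-2)^1 = 4 − 6 = -2.
Assume P_k = 4^k + 3·(-2)^k for some k ≥ 1.
Then P_{k+1} = 4P_k − 18·(-2)^k = 4·(4^k + 3·(-2)^k) − 18·(-2)^k = 4^{k+1} + 12·(-2)^k − 18·(-2)^k = 4^{k+1} − 6·(-2)^k = 4^{k+1} + 3·(-2)^{k+1}.
This completes the inductive step, so P_n = 4^n + 3·(-2)^n for all n ≥ 1.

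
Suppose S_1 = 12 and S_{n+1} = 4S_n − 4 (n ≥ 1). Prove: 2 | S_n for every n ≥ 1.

Base case: S_1 = 12 = 2·6, so 2 | S_1.
Assume 2 | S_r, so S_r = 2t for some integer t.
Then S_{r+1} = 4S_r − 4 = 4·(2t) − 4 = 2(4t − 2), so 2 | S_{r+1}.
So the property holds for r+1, and by induction 2 | S_n for all n ≥ 1.

2 | S_n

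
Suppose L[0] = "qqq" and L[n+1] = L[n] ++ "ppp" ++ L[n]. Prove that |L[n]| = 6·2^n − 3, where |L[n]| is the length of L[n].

Base case: |L[0]| = 3, and 6·2^0 − 3 = 3.
Assume |L[m]| = 6·2^m − 3.
Then |L[m+1]| = |L[m]| + 3 + |L[m]| = 2|L[m]| + 3 = 2(6·2^m − 3) + 3 = 6·2^{m+1} − 6 + 3 = 6·2^{m+1} − 3.
Hence |L[n]| = 6·2^n − 3 for every n ≥ 0, by induction.

|L[n]| = 6·2^n − 3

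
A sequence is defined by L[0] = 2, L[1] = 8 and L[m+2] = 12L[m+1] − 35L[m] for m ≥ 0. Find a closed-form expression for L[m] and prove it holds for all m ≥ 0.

Claim: L[m] = 3·5^m − 7^m.

Base cases: L[0] = 2 and 3·5^0 − 7^0 = 2; L[1] = 8 and 3·5^1 − 7^1 = 8.
Assume L[j] = 3·5^j − 7^j for all 0 ≤ j ≤ r, where r ≥ 1.
Then L[r+1] = 12L[r] − 35L[r−1] = 12·(3·5^r − 7^r) − 35·(3·5^{r−1} − 7^{r−1}) = 3·(12·5 − 35)5^{r−1} − (12·7 − 35)7^{r−1} = 75·5^{r−1} − 49·7^{r−1} = 3·5^{r+1} − 7^{r+1}.
So the formula holds for r+1, and by strong induction L[m] = 3·5^m − 7^m for all m ≥ 0.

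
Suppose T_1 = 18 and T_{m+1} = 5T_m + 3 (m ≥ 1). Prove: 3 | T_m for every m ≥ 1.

Base case: T_1 = 18 = 3·6, so 3 | T_1.
Assume 3 | T_j, so T_j = 3t for some integer t.
Then T_{j+1} = 5T_j + 3 = 5·(3t) + 3 = 3(5t + 1), so 3 | T_{j+1}.
Hence 3 | T_m for every m ≥ 1, by induction.

3 | T_m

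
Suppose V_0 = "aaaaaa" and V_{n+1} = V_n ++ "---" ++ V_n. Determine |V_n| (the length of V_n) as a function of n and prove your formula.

Claim: |V_n| = 9·2^n − 3.

Base case: |V_0| = 6, and 9·2^0 − 3 = 6.
Assume |V_r| = 9·2^r − 3.
Then |V_{r+1}| = |V_r| + 3 + |V_r| = 2|V_r| + 3 = 2(9·2^r − 3) + 3 = 9·2^{r+1} − 6 + 3 = 9·2^{r+1} − 3.
So the formula holds for r+1, and by induction |V_n| = 9·2^n − 3 for all n ≥ 0.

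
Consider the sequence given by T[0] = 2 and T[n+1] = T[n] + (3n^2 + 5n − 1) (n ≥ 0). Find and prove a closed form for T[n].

Claim: T[n] = n^3 + n^2 − 3n + 2.

Base case: T[0] = 2, and 0^3 + 0^2 − 3·0 + 2 = 2.
Assume T[j] = j^3 + j^2 − 3j + 2.
Then T[j+1] = T[j] + (3j^2 + 5j − 1) = (j^3 + j^2 − 3j + 2) + (3j^2 + 5j − 1) = j^3 + 4j^2 + 2j + 1,
and (j+1)^3 + (j+1)^2 − 3·(j+1) + 2 = j^3 + 4j^2 + 2j + 1.
This completes the inductive step, so T[n] = n^3 + n^2 − 3n + 2 for all n ≥ 0.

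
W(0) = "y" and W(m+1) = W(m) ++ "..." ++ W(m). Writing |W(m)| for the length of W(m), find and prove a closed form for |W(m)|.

Claim: |W(m)| = 2^{m+2} − 3.

Base case: |W(0)| = 1, and 2^{0+2} − 3 = 1.
Assume |W(j)| = 2^{j+2} − 3.
Then |W(j+1)| = |W(j)| + 3 + |W(j)| = 2|W(j)| + 3 = 2(2^{j+2} − 3) + 3 = 2^{j+3} − 6 + 3 = 2^{j+3} − 3.
By induction, |W(m)| = 2^{m+2} − 3 for all m ≥ 0.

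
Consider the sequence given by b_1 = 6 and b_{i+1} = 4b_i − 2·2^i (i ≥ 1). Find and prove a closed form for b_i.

Claim: b_i = 4^i + 2^i.

Base case: b_1 = 6, and 4^1 + 2^1 = 4 + 2 = 6.
Assume b_r = 4^r + 2^r for some r ≥ 1.
Then b_{r+1} = 4b_r − 2·2^r = 4·(4^r + 2^r) − 2·2^r = 4^{r+1} + 4·2^r − 2·2^r = 4^{r+1} + 2·2^r = 4^{r+1} + 2^{r+1}.
So the formula holds for r+1, and by induction b_i = 4^i + 2^i for all i ≥ 1.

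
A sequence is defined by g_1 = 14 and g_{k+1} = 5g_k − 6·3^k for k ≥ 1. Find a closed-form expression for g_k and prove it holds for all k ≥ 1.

Claim: g_k = 5^k + 3·3^k.

Base case: g_1 = 14, and 5^1 + 3·3^1 = 5 + 9 = 14.
Assume g_m = 5^m + 3·3^m for some m ≥ 1.
Then g_{m+1} = 5g_m − 6·3^m = 5·(5^m + 3·3^m) − 6·3^m = 5^{m+1} + 15·3^m − 6·3^m = 5^{m+1} + 9·3^m = 5^{m+1} + 3·3^{m+1}.
Hence g_k = 5^k + 3·3^k for every k ≥ 1, by induction.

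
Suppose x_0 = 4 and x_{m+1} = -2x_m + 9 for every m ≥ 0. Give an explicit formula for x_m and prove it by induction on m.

Claim: x_m = (-2)^m + 3.

Base case: x_0 = 4, and (-2)^0 + 3 = 1 + 3 = 4.
Assume x_r = (-2)^r + 3 for some r ≥ 0.
Then x_{r+1} = -2x_r + 9 = -2·((-2)^r + 3) + 9 = -2·(-2)^r − 6 + 9 = (-2)^{r+1} + 3.
This completes the inductive step, so x_m = (-2)^m + 3 for all m ≥ 0.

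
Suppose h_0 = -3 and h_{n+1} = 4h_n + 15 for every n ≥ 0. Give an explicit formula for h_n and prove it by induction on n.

Claim: h_n = 2·4^n − 5.

Base case: h_0 = -3, and 2·4^0 − 5 = 2 − 5 = -3.
Assume h_k = 2·4^k − 5 for some k ≥ 0.
Then h_{k+1} = 4h_k + 15 = 4·(2·4^k − 5) + 15 = 8·4^k − 20 + 15 = 2·4^{k+1} − 5.
Hence h_n = 2·4^n − 5 for every n ≥ 0, by induction.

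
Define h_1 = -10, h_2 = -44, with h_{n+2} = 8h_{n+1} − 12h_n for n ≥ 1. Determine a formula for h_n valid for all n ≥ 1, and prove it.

Claim: h_n = -6^n − 2·2^n.

Base cases: h_1 = -10 and -6^1 − 2·2^1 = -10; h_2 = -44 and -6^2 − 2·2^2 = -44.
Assume h_j = -6^j − 2·2^j for all 1 ≤ j ≤ m, where m ≥ 2.
Then h_{m+1} = 8h_m − 12h_{m−1} = 8·(-6^m − 2·2^m) − 12·(-6^{m−1} − 2·2^{m−1}) = -(8·6 − 12)6^{m−1} − 2·(8·2 − 12)2^{m−1} = -36·6^{m−1} − 8·2^{m−1} = -6^{m+1} − 2·2^{m+1}.
So the formula holds for m+1, and by strong induction h_n = -6^n − 2·2^n for all n ≥ 1.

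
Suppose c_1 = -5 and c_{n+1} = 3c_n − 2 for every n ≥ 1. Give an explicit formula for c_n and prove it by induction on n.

Claim: c_n = -2·3^n + 1.

Base case: c_1 = -5, and -2·3^1 + 1 = -6 + 1 = -5.
Assume c_j = -2·3^j + 1 for some j ≥ 1.
Then c_{j+1} = 3c_j − 2 = 3·(-2·3^j + 1) − 2 = -6·3^j + 3 − 2 = -2·3^{j+1} + 1.
By induction, c_n = -2·3^n + 1 for all n ≥ 1.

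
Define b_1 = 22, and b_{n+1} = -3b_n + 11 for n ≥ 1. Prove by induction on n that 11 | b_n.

Base case: b_1 = 22 = 11·2, so 11 | b_1.
Assume 11 | b_j, so b_j = 11t for some integer t.
Then b_{j+1} = -3b_j + 11 = -3·(11t) + 11 = 11(-3t + 1), so 11 | b_{j+1}.
This completes the inductive step, so 11 | b_n for all n ≥ 1.

11 | b_n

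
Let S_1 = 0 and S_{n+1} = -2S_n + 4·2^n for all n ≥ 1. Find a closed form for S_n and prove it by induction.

Claim: S_n = (-2)^n + 2^n.

Base case: S_1 = 0, and (-2)^1 + 2^1 = -2 + 2 = 0.
Assume S_m = (-2)^m + 2^m for some m ≥ 1.
Then S_{m+1} = -2S_m + 4·2^m = -2·((-2)^m + 2^m) + 4·2^m = (-2)^{m+1} − 2·2^m + 4·2^m = (-2)^{m+1} + 2·2^m = (-2)^{m+1} + 2^{m+1}.
By induction, S_n = (-2)^n + 2^n for all n ≥ 1.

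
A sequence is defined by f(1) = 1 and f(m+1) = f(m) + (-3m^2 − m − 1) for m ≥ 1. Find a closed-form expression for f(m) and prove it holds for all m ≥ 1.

Claim: f(m) = -m^3 + m^2 − m + 2.

Base case: f(1) = 1, and -1^3 + 1^2 − 1 + 2 = 1.
Assume f(k) = -k^3 + k^2 − k + 2.
Then f(k+1) = f(k) + (-3k^2 − k − 1) = (-k^3 + k^2 − k + 2) + (-3k^2 − k − 1) = -k^3 − 2k^2 − 2k + 1,
and -(k+1)^3 + (k+1)^2 − (k+1) + 2 = -k^3 − 2k^2 − 2k + 1.
Hence f(m) = -m^3 + m^2 − m + 2 for every m ≥ 1, by induction.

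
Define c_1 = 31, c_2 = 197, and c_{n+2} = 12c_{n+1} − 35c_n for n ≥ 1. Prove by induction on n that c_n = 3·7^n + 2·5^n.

Base cases: c_1 = 31 and 3·7^1 + 2·5^1 = 31; c_2 = 197 and 3·7^2 + 2·5^2 = 197.
Assume c_j = 3·7^j + 2·5^j for all 1 ≤ j ≤ k, where k ≥ 2.
Then c_{k+1} = 12c_k − 35c_{k−1} = 12·(3·7^k + 2·5^k) − 35·(3·7^{k−1} + 2·5^{k−1}) = 3·(12·7 − 35)7^{k−1} + 2·(12·5 − 35)5^{k−1} = 147·7^{k−1} + 50·5^{k−1} = 3·7^{k+1} + 2·5^{k+1}.
By strong induction, c_n = 3·7^n + 2·5^n for all n ≥ 1.

c_n = 3·7^n + 2·5^n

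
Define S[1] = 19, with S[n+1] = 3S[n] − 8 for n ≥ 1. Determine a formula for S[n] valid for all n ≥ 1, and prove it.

Claim: S[n] = 5·3^n + 4.

Base case: S[1] = 19, and 5·3^1 + 4 = 15 + 4 = 19.
Assume S[m] = 5·3^m + 4 for some m ≥ 1.
Then S[m+1] = 3S[m] − 8 = 3·(5·3^m + 4) − 8 = 15·3^m + 12 − 8 = 5·3^{m+1} + 4.
This completes the inductive step, so S[n] = 5·3^n + 4 for all n ≥ 1.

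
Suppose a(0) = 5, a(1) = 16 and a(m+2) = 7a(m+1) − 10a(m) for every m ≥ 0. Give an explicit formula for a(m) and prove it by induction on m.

Claim: a(m) = 3·2^m + 2·5^m.

Base cases: a(0) = 5 and 3·2^0 + 2·5^0 = 5; a(1) = 16 and 3·2^1 + 2·5^1 = 16.
Assume a(i) = 3·2^i + 2·5^i for all 0 ≤ i ≤ j, where j ≥ 1.
Then a(j+1) = 7a(j) − 10a(j−1) = 7·(3·2^j + 2·5^j) − 10·(3·2^{j−1} + 2·5^{j−1}) = 3·(7·2 − 10)2^{j−1} + 2·(7·5 − 10)5^{j−1} = 12·2^{j−1} + 50·5^{j−1} = 3·2^{j+1} + 2·5^{j+1}.
Hence a(m) = 3·2^m + 2·5^m for every m ≥ 0, by strong induction.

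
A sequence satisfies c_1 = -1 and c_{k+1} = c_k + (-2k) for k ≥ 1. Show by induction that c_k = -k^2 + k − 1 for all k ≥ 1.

Base case: c_1 = -1, and -1^2 + 1 − 1 = -1.
Assume c_m = -m^2 + m − 1.
Then c_{m+1} = c_m + (-2m) = (-m^2 + m − 1) + (-2m) = -m^2 − m − 1,
and -(m+1)^2 + (m+1) − 1 = -m^2 − m − 1.
Hence c_k = -k^2 + k − 1 for every k ≥ 1, by induction.

c_k = -k^2 + k − 1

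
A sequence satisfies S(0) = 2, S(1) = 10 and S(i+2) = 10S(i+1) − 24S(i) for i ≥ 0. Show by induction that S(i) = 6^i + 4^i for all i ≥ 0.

Base cases: S(0) = 2 and 6^0 + 4^0 = 2; S(1) = 10 and 6^1 + 4^1 = 10.
Assume S(j) = 6^j + 4^j for all 0 ≤ j ≤ k, where k ≥ 1.
Then S(k+1) = 10S(k) − 24S(k−1) = 10·(6^k + 4^k) − 24·(6^{k−1} + 4^{k−1}) = (10·6 − 24)6^{k−1} + (10·4 − 24)4^{k−1} = 36·6^{k−1} + 16·4^{k−1} = 6^{k+1} + 4^{k+1}.
So the formula holds for k+1, and by strong induction S(i) = 6^i + 4^i for all i ≥ 0.

S(i) = 6^i + 4^i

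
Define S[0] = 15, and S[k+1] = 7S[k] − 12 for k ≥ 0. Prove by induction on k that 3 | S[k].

Base case: S[0] = 15 = 3·5, so 3 | S[0].
Assume 3 | S[r], so S[r] = 3t for some integer t.
Then S[r+1] = 7S[r] − 12 = 7·(3t) − 12 = 3(7t − 4), so 3 | S[r+1].
This completes the inductive step, so 3 | S[k] for all k ≥ 0.

3 | S[k]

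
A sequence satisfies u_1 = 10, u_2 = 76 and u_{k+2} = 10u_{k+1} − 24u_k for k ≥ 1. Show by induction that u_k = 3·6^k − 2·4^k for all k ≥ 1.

Base cases: u_1 = 10 and 3·6^1 − 2·4^1 = 10; u_2 = 76 and 3·6^2 − 2·4^2 = 76.
Assume u_j = 3·6^j − 2·4^j for all 1 ≤ j ≤ m, where m ≥ 2.
Then u_{m+1} = 10u_m − 24u_{m−1} = 10·(3·6^m − 2·4^m) − 24·(3·6^{m−1} − 2·4^{m−1}) = 3·(10·6 − 24)6^{m−1} − 2·(10·4 − 24)4^{m−1} = 108·6^{m−1} − 32·4^{m−1} = 3·6^{m+1} − 2·4^{m+1}.
This completes the inductive step, so u_k = 3·6^k − 2·4^k for all k ≥ 1.

u_k = 3·6^k − 2·4^k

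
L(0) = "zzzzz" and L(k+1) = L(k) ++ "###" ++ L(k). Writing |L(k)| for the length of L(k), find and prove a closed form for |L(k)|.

Claim: |L(k)| = 2^{k+3} − 3.

Base case: |L(0)| = 5, and 2^{0+3} − 3 = 5.
Assume |L(r)| = 2^{r+3} − 3.
Then |L(r+1)| = |L(r)| + 3 + |L(r)| = 2|L(r)| + 3 = 2(2^{r+3} − 3) + 3 = 2^{r+1+3} − 6 + 3 = 2^{r+1+3} − 3.
By induction, |L(k)| = 2^{k+3} − 3 for all k ≥ 0.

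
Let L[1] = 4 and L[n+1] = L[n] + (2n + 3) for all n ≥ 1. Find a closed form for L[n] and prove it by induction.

Claim: L[n] = n^2 + 2n + 1.

Base case: L[1] = 4, and 1^2 + 2·1 + 1 = 4.
Assume L[j] = j^2 + 2j + 1.
Then L[j+1] = L[j] + (2j + 3) = (j^2 + 2j + 1) + (2j + 3) = j^2 + 4j + 4,
and (j+1)^2 + 2·(j+1) + 1 = j^2 + 4j + 4.
This completes the inductive step, so L[n] = n^2 + 2n + 1 for all n ≥ 1.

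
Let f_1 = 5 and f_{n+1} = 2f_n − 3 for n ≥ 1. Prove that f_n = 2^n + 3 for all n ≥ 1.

Base case: f_1 = 5, and 2^1 + 3 = 2 + 3 = 5.
Assume f_r = 2^r + 3 for some r ≥ 1.
Then f_{r+1} = 2f_r − 3 = 2·(2^r + 3) − 3 = 2^{r+1} + 6 − 3 = 2^{r+1} + 3.
By induction, f_n = 2^n + 3 for all n ≥ 1.

f_n = 2^n + 3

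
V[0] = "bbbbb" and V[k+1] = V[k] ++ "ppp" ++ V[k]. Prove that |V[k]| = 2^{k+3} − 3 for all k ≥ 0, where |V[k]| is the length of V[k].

Base case: |V[0]| = 5, and 2^{0+3} − 3 = 5.
Assume |V[m]| = 2^{m+3} − 3.
Then |V[m+1]| = |V[m]| + 3 + |V[m]| = 2|V[m]| + 3 = 2(2^{m+3} − 3) + 3 = 2^{m+1+3} − 6 + 3 = 2^{m+1+3} − 3.
By induction, |V[k]| = 2^{k+3} − 3 for all k ≥ 0.

|V[k]| = 2^{k+3} − 3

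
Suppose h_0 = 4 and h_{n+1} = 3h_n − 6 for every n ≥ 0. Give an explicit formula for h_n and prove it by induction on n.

Claim: h_n = 3^n + 3.

Base case: h_0 = 4, and 3^0 + 3 = 1 + 3 = 4.
Assume h_j = 3^j + 3 for some j ≥ 0.
Then h_{j+1} = 3h_j − 6 = 3·(3^j + 3) − 6 = 3^{j+1} + 9 − 6 = 3^{j+1} + 3.
By induction, h_n = 3^n + 3 for all n ≥ 0.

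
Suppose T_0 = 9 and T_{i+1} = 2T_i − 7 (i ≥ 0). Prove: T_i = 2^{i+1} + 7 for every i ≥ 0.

Base case: T_0 = 9, and 2^{0+1} + 7 = 2 + 7 = 9.
Assume T_m = 2^{m+1} + 7 for some m ≥ 0.
Then T_{m+1} = 2T_m − 7 = 2·(2^{m+1} + 7) − 7 = 2^{m+2} + 14 − 7 = 2^{m+2} + 7.
Hence T_i = 2^{i+1} + 7 for every i ≥ 0, by induction.

T_i = 2^{i+1} + 7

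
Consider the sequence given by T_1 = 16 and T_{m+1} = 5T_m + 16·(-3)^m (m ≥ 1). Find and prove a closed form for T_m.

Claim: T_m = 2·5^m − 2·(-3)^m.

Base case: T_1 = 16, and 2·5^1 − 2·(-3)^1 = 10 + 6 = 16.
Assume T_j = 2·5^j − 2·(-3)^j for some j ≥ 1.
Then T_{j+1} = 5T_j + 16·(-3)^j = 5·(2·5^j − 2·(-3)^j) + 16·(-3)^j = 2·5^{j+1} − 10·(-3)^j + 16·(-3)^j = 2·5^{j+1} + 6·(-3)^j = 2·5^{j+1} − 2·(-3)^{j+1}.
So the formula holds for j+1, and by induction T_m = 2·5^m − 2·(-3)^m for all m ≥ 1.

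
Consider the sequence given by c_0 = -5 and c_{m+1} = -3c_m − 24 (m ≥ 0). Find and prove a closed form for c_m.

Claim: c_m = (-3)^m − 6.

Base case: c_0 = -5, and (-3)^0 − 6 = 1 − 6 = -5.
Assume c_r = (-3)^r − 6 for some r ≥ 0.
Then c_{r+1} = -3c_r − 24 = -3·((-3)^r − 6) − 24 = -3·(-3)^r + 18 − 24 = (-3)^{r+1} − 6.
By induction, c_m = (-3)^m − 6 for all m ≥ 0.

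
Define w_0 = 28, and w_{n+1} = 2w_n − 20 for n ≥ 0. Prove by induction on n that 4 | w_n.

Base case: w_0 = 28 = 4·7, so 4 | w_0.
Assume 4 | w_j, so w_j = 4t for some integer t.
Then w_{j+1} = 2w_j − 20 = 2·(4t) − 20 = 4(2t − 5), so 4 | w_{j+1}.
So the property holds for j+1, and by induction 4 | w_n for all n ≥ 0.

4 | w_n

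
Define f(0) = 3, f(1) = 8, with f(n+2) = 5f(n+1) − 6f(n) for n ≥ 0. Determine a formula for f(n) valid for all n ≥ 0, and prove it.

Claim: f(n) = 2^n + 2·3^n.

Base cases: f(0) = 3 and 2^0 + 2·3^0 = 3; f(1) = 8 and 2^1 + 2·3^1 = 8.
Assume f(j) = 2^j + 2·3^j for all 0 ≤ j ≤ r, where r ≥ 1.
Then f(r+1) = 5f(r) − 6f(r−1) = 5·(2^r + 2·3^r) − 6·(2^{r−1} + 2·3^{r−1}) = (5·2 − 6)2^{r−1} + 2·(5·3 − 6)3^{r−1} = 4·2^{r−1} + 18·3^{r−1} = 2^{r+1} + 2·3^{r+1}.
This completes the inductive step, so f(n) = 2^n + 2·3^n for all n ≥ 0.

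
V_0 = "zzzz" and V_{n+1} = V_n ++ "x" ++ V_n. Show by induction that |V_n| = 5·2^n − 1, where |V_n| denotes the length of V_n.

Base case: |V_0| = 4, and 5·2^0 − 1 = 4.
Assume |V_j| = 5·2^j − 1.
Then |V_{j+1}| = |V_j| + 1 + |V_j| = 2|V_j| + 1 = 2(5·2^j − 1) + 1 = 5·2^{j+1} − 2 + 1 = 5·2^{j+1} − 1.
By induction, |V_n| = 5·2^n − 1 for all n ≥ 0.

|V_n| = 5·2^n − 1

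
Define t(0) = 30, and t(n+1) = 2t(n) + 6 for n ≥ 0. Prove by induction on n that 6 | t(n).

Base case: t(0) = 30 = 6·5, so 6 | t(0).
Assume 6 | t(j), so t(j) = 6s for some integer s.
Then t(j+1) = 2t(j) + 6 = 2·(6s) + 6 = 6(2s + 1), so 6 | t(j+1).
So the property holds for j+1, and by induction 6 | t(n) for all n ≥ 0.

6 | t(n)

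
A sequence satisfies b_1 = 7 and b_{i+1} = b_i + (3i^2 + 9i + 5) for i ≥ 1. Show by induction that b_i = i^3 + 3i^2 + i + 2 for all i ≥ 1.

Base case: b_1 = 7, and 1^3 + 3·1^2 + 1 + 2 = 7.
Assume b_k = k^3 + 3k^2 + k + 2.
Then b_{k+1} = b_k + (3k^2 + 9k + 5) = (k^3 + 3k^2 + k + 2) + (3k^2 + 9k + 5) = k^3 + 6k^2 + 10k + 7,
and (k+1)^3 + 3·(k+1)^2 + (k+1) + 2 = k^3 + 6k^2 + 10k + 7.
This completes the inductive step, so b_i = i^3 + 3i^2 + i + 2 for all i ≥ 1.

b_i = i^3 + 3i^2 + i + 2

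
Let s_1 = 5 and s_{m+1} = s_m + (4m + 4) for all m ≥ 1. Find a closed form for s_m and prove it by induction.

Claim: s_m = 2m^2 + 2m + 1.

Base case: s_1 = 5, and 2·1^2 + 2·1 + 1 = 5.
Assume s_j = 2j^2 + 2j + 1.
Then s_{j+1} = s_j + (4j + 4) = (2j^2 + 2j + 1) + (4j + 4) = 2j^2 + 6j + 5,
and 2·(j+1)^2 + 2·(j+1) + 1 = 2j^2 + 6j + 5.
By induction, s_m = 2m^2 + 2m + 1 for all m ≥ 1.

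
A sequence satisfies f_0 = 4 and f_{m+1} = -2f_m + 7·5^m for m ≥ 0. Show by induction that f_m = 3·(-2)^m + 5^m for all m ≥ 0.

Base case: f_0 = 4, and 3·(-2)^0 + 5^0 = 3 + 1 = 4.
Assume f_k = 3·(-2)^k + 5^k for some k ≥ 0.
Then f_{k+1} = -2f_k + 7·5^k = -2·(3·(-2)^k + 5^k) + 7·5^k = 3·(-2)^{k+1} − 2·5^k + 7·5^k = 3·(-2)^{k+1} + 5·5^k = 3·(-2)^{k+1} + 5^{k+1}.
This completes the inductive step, so f_m = 3·(-2)^m + 5^m for all m ≥ 0.

f_m = 3·(-2)^m + 5^m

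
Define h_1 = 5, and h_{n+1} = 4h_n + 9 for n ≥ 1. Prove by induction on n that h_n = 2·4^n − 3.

Base case: h_1 = 5, and 2·4^1 − 3 = 8 − 3 = 5.
Assume h_m = 2·4^m − 3 for some m ≥ 1.
Then h_{m+1} = 4h_m + 9 = 4·(2·4^m − 3) + 9 = 8·4^m − 12 + 9 = 2·4^{m+1} − 3.
So the formula holds for m+1, and by induction h_n = 2·4^n − 3 for all n ≥ 1.

h_n = 2·4^n − 3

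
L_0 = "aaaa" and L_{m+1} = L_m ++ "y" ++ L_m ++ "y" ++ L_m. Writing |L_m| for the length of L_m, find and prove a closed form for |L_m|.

Claim: |L_m| = 5·3^m − 1.

Base case: |L_0| = 4, and 5·3^0 − 1 = 4.
Assume |L_k| = 5·3^k − 1.
Then |L_{k+1}| = 3|L_k| + 2 = 3(5·3^k − 1) + 2 = 5·3^{k+1} − 3 + 2 = 5·3^{k+1} − 1.
So the formula holds for k+1, and by induction |L_m| = 5·3^m − 1 for all m ≥ 0.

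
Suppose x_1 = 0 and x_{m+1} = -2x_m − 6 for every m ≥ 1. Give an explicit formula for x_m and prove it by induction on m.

Claim: x_m = -(-2)^m − 2.

Base case: x_1 = 0, and -(-2)^1 − 2 = 2 − 2 = 0.
Assume x_k = -(-2)^k − 2 for some k ≥ 1.
Then x_{k+1} = -2x_k − 6 = -2·(-(-2)^k − 2) − 6 = 2·(-2)^k + 4 − 6 = -(-2)^{k+1} − 2.
This completes the inductive step, so x_m = -(-2)^m − 2 for all m ≥ 1.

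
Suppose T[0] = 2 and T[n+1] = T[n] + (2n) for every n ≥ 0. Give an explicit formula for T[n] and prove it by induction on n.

Claim: T[n] = n^2 − n + 2.

Base case: T[0] = 2, and 0^2 − 0 + 2 = 2.
Assume T[m] = m^2 − m + 2.
Then T[m+1] = T[m] + (2m) = (m^2 − m + 2) + (2m) = m^2 + m + 2,
and (m+1)^2 − (m+1) + 2 = m^2 + m + 2.
Hence T[n] = n^2 − n + 2 for every n ≥ 0, by induction.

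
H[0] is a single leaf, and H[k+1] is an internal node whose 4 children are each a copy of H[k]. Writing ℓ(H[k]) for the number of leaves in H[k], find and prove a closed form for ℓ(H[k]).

Claim: ℓ(H[k]) = 4^k.

Base case: ℓ(H[0]) = 1, and 4^0 = 1.
Assume ℓ(H[r]) = 4^r.
Then ℓ(H[r+1]) = 4·ℓ(H[r]) = 4·4^r = 4^{r+1}.
So the formula holds for r+1, and by induction ℓ(H[k]) = 4^k for all k ≥ 0.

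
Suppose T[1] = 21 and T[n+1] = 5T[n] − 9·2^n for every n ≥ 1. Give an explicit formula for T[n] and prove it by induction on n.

Claim: T[n] = 3·5^n + 3·2^n.

Base case: T[1] = 21, and 3·5^1 + 3·2^1 = 15 + 6 = 21.
Assume T[j] = 3·5^j + 3·2^j for some j ≥ 1.
Then T[j+1] = 5T[j] − 9·2^j = 5·(3·5^j + 3·2^j) − 9·2^j = 3·5^{j+1} + 15·2^j − 9·2^j = 3·5^{j+1} + 6·2^j = 3·5^{j+1} + 3·2^{j+1}.
Hence T[n] = 3·5^n + 3·2^n for every n ≥ 1, by induction.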